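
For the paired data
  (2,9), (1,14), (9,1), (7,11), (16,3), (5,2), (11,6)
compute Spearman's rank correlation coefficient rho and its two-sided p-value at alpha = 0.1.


Step 1: Rank x and y separately (midranks; no ties here).
rank(x): 2->2, 1->1, 9->5, 7->4, 16->7, 5->3, 11->6
rank(y): 9->5, 14->7, 1->1, 11->6, 3->3, 2->2, 6->4
Step 2: d_i = R_x(i) - R_y(i); compute d_i^2.
  (2-5)^2=9, (1-7)^2=36, (5-1)^2=16, (4-6)^2=4, (7-3)^2=16, (3-2)^2=1, (6-4)^2=4
sum(d^2) = 86.
Step 3: rho = 1 - 6*86 / (7*(7^2 - 1)) = 1 - 516/336 = -0.535714.
Step 4: Under H0, t = rho * sqrt((n-2)/(1-rho^2)) = -1.4186 ~ t(5).
Step 5: Two-sided p-value from the t-distribution with 5 df = 0.215217.
Step 6: alpha = 0.1. fail to reject H0.

rho = -0.5357, p = 0.215217, fail to reject H0 at alpha = 0.1.


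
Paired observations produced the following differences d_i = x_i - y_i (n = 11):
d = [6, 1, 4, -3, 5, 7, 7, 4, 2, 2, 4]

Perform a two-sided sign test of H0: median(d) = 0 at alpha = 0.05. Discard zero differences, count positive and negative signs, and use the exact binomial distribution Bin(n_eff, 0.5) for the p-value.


Step 1: Discard zero differences. Original n = 11; n_eff = number of nonzero differences = 11.
Nonzero differences (with sign): +6, +1, +4, -3, +5, +7, +7, +4, +2, +2, +4
Step 2: Count signs: positive = 10, negative = 1.
Step 3: Under H0: P(positive) = 0.5, so the number of positives S ~ Bin(11, 0.5).
Step 4: Two-sided exact p-value = sum of Bin(11,0.5) probabilities at or below the observed probability = 0.011719.
Step 5: alpha = 0.05. reject H0.

n_eff = 11, pos = 10, neg = 1, p = 0.011719, reject H0.


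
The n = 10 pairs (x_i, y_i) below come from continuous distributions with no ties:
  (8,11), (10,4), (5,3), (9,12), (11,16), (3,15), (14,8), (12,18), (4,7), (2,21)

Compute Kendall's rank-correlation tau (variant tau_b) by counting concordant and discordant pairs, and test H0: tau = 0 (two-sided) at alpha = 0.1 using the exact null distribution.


Step 1: Enumerate the 45 unordered pairs (i,j) with i<j and classify each by sign(x_j-x_i) * sign(y_j-y_i).
  (1,2):dx=+2,dy=-7->D; (1,3):dx=-3,dy=-8->C; (1,4):dx=+1,dy=+1->C; (1,5):dx=+3,dy=+5->C
  (1,6):dx=-5,dy=+4->D; (1,7):dx=+6,dy=-3->D; (1,8):dx=+4,dy=+7->C; (1,9):dx=-4,dy=-4->C
  (1,10):dx=-6,dy=+10->D; (2,3):dx=-5,dy=-1->C; (2,4):dx=-1,dy=+8->D; (2,5):dx=+1,dy=+12->C
  (2,6):dx=-7,dy=+11->D; (2,7):dx=+4,dy=+4->C; (2,8):dx=+2,dy=+14->C; (2,9):dx=-6,dy=+3->D
  (2,10):dx=-8,dy=+17->D; (3,4):dx=+4,dy=+9->C; (3,5):dx=+6,dy=+13->C; (3,6):dx=-2,dy=+12->D
  (3,7):dx=+9,dy=+5->C; (3,8):dx=+7,dy=+15->C; (3,9):dx=-1,dy=+4->D; (3,10):dx=-3,dy=+18->D
  (4,5):dx=+2,dy=+4->C; (4,6):dx=-6,dy=+3->D; (4,7):dx=+5,dy=-4->D; (4,8):dx=+3,dy=+6->C
  (4,9):dx=-5,dy=-5->C; (4,10):dx=-7,dy=+9->D; (5,6):dx=-8,dy=-1->C; (5,7):dx=+3,dy=-8->D
  (5,8):dx=+1,dy=+2->C; (5,9):dx=-7,dy=-9->C; (5,10):dx=-9,dy=+5->D; (6,7):dx=+11,dy=-7->D
  (6,8):dx=+9,dy=+3->C; (6,9):dx=+1,dy=-8->D; (6,10):dx=-1,dy=+6->D; (7,8):dx=-2,dy=+10->D
  (7,9):dx=-10,dy=-1->C; (7,10):dx=-12,dy=+13->D; (8,9):dx=-8,dy=-11->C; (8,10):dx=-10,dy=+3->D
  (9,10):dx=-2,dy=+14->D
Step 2: C = 22, D = 23, total pairs = 45.
Step 3: tau = (C - D)/(n(n-1)/2) = (22 - 23)/45 = -0.022222.
Step 4: Exact two-sided p-value (enumerate n! = 3628800 permutations of y under H0): p = 1.000000.
Step 5: alpha = 0.1. fail to reject H0.

tau_b = -0.0222 (C=22, D=23), p = 1.000000, fail to reject H0.


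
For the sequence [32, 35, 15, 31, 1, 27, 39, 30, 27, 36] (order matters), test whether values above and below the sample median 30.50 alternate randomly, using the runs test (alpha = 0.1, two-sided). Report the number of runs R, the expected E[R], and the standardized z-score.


Step 1: Compute median = 30.50; label A = above, B = below.
Labels in order: AABABBABBA  (n_A = 5, n_B = 5)
Step 2: Count runs R = 7.
Step 3: Under H0 (random ordering), E[R] = 2*n_A*n_B/(n_A+n_B) + 1 = 2*5*5/10 + 1 = 6.0000.
        Var[R] = 2*n_A*n_B*(2*n_A*n_B - n_A - n_B) / ((n_A+n_B)^2 * (n_A+n_B-1)) = 2000/900 = 2.2222.
        SD[R] = 1.4907.
Step 4: Continuity-corrected z = (R - 0.5 - E[R]) / SD[R] = (7 - 0.5 - 6.0000) / 1.4907 = 0.3354.
Step 5: Two-sided p-value via normal approximation = 2*(1 - Phi(|z|)) = 0.737316.
Step 6: alpha = 0.1. fail to reject H0.

R = 7, z = 0.3354, p = 0.737316, fail to reject H0.


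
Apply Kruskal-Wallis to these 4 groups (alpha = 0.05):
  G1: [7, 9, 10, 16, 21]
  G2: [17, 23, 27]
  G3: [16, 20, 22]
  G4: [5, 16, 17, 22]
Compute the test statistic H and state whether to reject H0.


Step 1: Combine all N = 15 observations and assign midranks.
sorted (value, group, rank): (5,G4,1), (7,G1,2), (9,G1,3), (10,G1,4), (16,G1,6), (16,G3,6), (16,G4,6), (17,G2,8.5), (17,G4,8.5), (20,G3,10), (21,G1,11), (22,G3,12.5), (22,G4,12.5), (23,G2,14), (27,G2,15)
Step 2: Sum ranks within each group.
R_1 = 26 (n_1 = 5)
R_2 = 37.5 (n_2 = 3)
R_3 = 28.5 (n_3 = 3)
R_4 = 28 (n_4 = 4)
Step 3: H = 12/(N(N+1)) * sum(R_i^2/n_i) - 3(N+1)
     = 12/(15*16) * (26^2/5 + 37.5^2/3 + 28.5^2/3 + 28^2/4) - 3*16
     = 0.050000 * 1070.7 - 48
     = 5.535000.
Step 4: Ties present; correction factor C = 1 - 36/(15^3 - 15) = 0.989286. Corrected H = 5.535000 / 0.989286 = 5.594946.
Step 5: Under H0, H ~ chi^2(3); p-value = 0.133069.
Step 6: alpha = 0.05. fail to reject H0.

H = 5.5949, df = 3, p = 0.133069, fail to reject H0.


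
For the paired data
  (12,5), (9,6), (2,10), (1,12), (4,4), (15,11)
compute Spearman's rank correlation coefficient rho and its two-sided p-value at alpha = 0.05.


Step 1: Rank x and y separately (midranks; no ties here).
rank(x): 12->5, 9->4, 2->2, 1->1, 4->3, 15->6
rank(y): 5->2, 6->3, 10->4, 12->6, 4->1, 11->5
Step 2: d_i = R_x(i) - R_y(i); compute d_i^2.
  (5-2)^2=9, (4-3)^2=1, (2-4)^2=4, (1-6)^2=25, (3-1)^2=4, (6-5)^2=1
sum(d^2) = 44.
Step 3: rho = 1 - 6*44 / (6*(6^2 - 1)) = 1 - 264/210 = -0.257143.
Step 4: Under H0, t = rho * sqrt((n-2)/(1-rho^2)) = -0.5322 ~ t(4).
Step 5: Two-sided p-value from the t-distribution with 4 df = 0.622787.
Step 6: alpha = 0.05. fail to reject H0.

rho = -0.2571, p = 0.622787, fail to reject H0 at alpha = 0.05.


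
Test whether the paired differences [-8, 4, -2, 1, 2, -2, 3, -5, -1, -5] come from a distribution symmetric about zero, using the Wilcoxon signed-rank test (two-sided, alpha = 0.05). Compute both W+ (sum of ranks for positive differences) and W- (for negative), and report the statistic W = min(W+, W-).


Step 1: Drop any zero differences (none here) and take |d_i|.
|d| = [8, 4, 2, 1, 2, 2, 3, 5, 1, 5]
Step 2: Midrank |d_i| (ties get averaged ranks).
ranks: |8|->10, |4|->7, |2|->4, |1|->1.5, |2|->4, |2|->4, |3|->6, |5|->8.5, |1|->1.5, |5|->8.5
Step 3: Attach original signs; sum ranks with positive sign and with negative sign.
W+ = 7 + 1.5 + 4 + 6 = 18.5
W- = 10 + 4 + 4 + 8.5 + 1.5 + 8.5 = 36.5
(Check: W+ + W- = 55 should equal n(n+1)/2 = 55.)
Step 4: Test statistic W = min(W+, W-) = 18.5.
Step 5: Ties in |d|, so use the tie-corrected normal approximation.
        E[W] = n(n+1)/4 = 10*11/4 = 27.5.
        Tie groups: |d|=1 (t=2), |d|=2 (t=3), |d|=5 (t=2); sum(t^3 - t) = 36.
        Var[W] = n(n+1)(2n+1)/24 - sum(t^3-t)/48 = 2310/24 - 36/48 = 95.5.
        z = (W - E[W]) / sqrt(Var[W]) = (18.5 - 27.5) / 9.7724 = -0.9210.
        Two-sided p = 2*Phi(z) = 0.357071.
Step 6: alpha = 0.05. fail to reject H0.

W+ = 18.5, W- = 36.5, W = min = 18.5, p = 0.357071, fail to reject H0.


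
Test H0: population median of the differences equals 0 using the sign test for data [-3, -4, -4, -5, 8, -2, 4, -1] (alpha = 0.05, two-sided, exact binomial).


Step 1: Discard zero differences. Original n = 8; n_eff = number of nonzero differences = 8.
Nonzero differences (with sign): -3, -4, -4, -5, +8, -2, +4, -1
Step 2: Count signs: positive = 2, negative = 6.
Step 3: Under H0: P(positive) = 0.5, so the number of positives S ~ Bin(8, 0.5).
Step 4: Two-sided exact p-value = sum of Bin(8,0.5) probabilities at or below the observed probability = 0.289062.
Step 5: alpha = 0.05. fail to reject H0.

n_eff = 8, pos = 2, neg = 6, p = 0.289062, fail to reject H0.


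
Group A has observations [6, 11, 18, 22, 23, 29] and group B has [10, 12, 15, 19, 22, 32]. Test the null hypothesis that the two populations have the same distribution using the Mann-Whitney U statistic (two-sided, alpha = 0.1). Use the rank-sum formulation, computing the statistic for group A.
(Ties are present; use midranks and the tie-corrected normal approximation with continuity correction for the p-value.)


Step 1: Combine and sort all 12 observations; assign midranks.
sorted (value, group): (6,X), (10,Y), (11,X), (12,Y), (15,Y), (18,X), (19,Y), (22,X), (22,Y), (23,X), (29,X), (32,Y)
ranks: 6->1, 10->2, 11->3, 12->4, 15->5, 18->6, 19->7, 22->8.5, 22->8.5, 23->10, 29->11, 32->12
Step 2: Rank sum for X: R1 = 1 + 3 + 6 + 8.5 + 10 + 11 = 39.5.
Step 3: U_X = R1 - n1(n1+1)/2 = 39.5 - 6*7/2 = 39.5 - 21 = 18.5.
       U_Y = n1*n2 - U_X = 36 - 18.5 = 17.5.
Step 4: Ties are present, so use the tie-corrected normal approximation (with continuity correction) for the p-value.
Step 5: p-value = 1.000000; compare to alpha = 0.1. fail to reject H0.

U_X = 18.5, p = 1.000000, fail to reject H0 at alpha = 0.1.


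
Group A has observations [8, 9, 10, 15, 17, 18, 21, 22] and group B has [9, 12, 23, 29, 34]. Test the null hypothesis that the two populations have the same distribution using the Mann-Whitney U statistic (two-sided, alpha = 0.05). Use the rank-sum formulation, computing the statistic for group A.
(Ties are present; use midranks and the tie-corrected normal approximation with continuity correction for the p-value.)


Step 1: Combine and sort all 13 observations; assign midranks.
sorted (value, group): (8,X), (9,X), (9,Y), (10,X), (12,Y), (15,X), (17,X), (18,X), (21,X), (22,X), (23,Y), (29,Y), (34,Y)
ranks: 8->1, 9->2.5, 9->2.5, 10->4, 12->5, 15->6, 17->7, 18->8, 21->9, 22->10, 23->11, 29->12, 34->13
Step 2: Rank sum for X: R1 = 1 + 2.5 + 4 + 6 + 7 + 8 + 9 + 10 = 47.5.
Step 3: U_X = R1 - n1(n1+1)/2 = 47.5 - 8*9/2 = 47.5 - 36 = 11.5.
       U_Y = n1*n2 - U_X = 40 - 11.5 = 28.5.
Step 4: Ties are present, so use the tie-corrected normal approximation (with continuity correction) for the p-value.
Step 5: p-value = 0.240919; compare to alpha = 0.05. fail to reject H0.

U_X = 11.5, p = 0.240919, fail to reject H0 at alpha = 0.05.


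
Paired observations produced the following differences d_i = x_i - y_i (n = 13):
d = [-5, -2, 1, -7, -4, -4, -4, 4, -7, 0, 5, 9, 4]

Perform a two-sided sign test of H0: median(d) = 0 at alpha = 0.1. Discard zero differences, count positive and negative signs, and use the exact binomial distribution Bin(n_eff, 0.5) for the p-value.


Step 1: Discard zero differences. Original n = 13; n_eff = number of nonzero differences = 12.
Nonzero differences (with sign): -5, -2, +1, -7, -4, -4, -4, +4, -7, +5, +9, +4
Step 2: Count signs: positive = 5, negative = 7.
Step 3: Under H0: P(positive) = 0.5, so the number of positives S ~ Bin(12, 0.5).
Step 4: Two-sided exact p-value = sum of Bin(12,0.5) probabilities at or below the observed probability = 0.774414.
Step 5: alpha = 0.1. fail to reject H0.

n_eff = 12, pos = 5, neg = 7, p = 0.774414, fail to reject H0.


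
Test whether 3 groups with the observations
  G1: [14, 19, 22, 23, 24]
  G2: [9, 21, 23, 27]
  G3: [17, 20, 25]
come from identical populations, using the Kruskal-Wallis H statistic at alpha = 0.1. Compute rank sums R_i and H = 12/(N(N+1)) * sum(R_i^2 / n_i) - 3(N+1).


Step 1: Combine all N = 12 observations and assign midranks.
sorted (value, group, rank): (9,G2,1), (14,G1,2), (17,G3,3), (19,G1,4), (20,G3,5), (21,G2,6), (22,G1,7), (23,G1,8.5), (23,G2,8.5), (24,G1,10), (25,G3,11), (27,G2,12)
Step 2: Sum ranks within each group.
R_1 = 31.5 (n_1 = 5)
R_2 = 27.5 (n_2 = 4)
R_3 = 19 (n_3 = 3)
Step 3: H = 12/(N(N+1)) * sum(R_i^2/n_i) - 3(N+1)
     = 12/(12*13) * (31.5^2/5 + 27.5^2/4 + 19^2/3) - 3*13
     = 0.076923 * 507.846 - 39
     = 0.065064.
Step 4: Ties present; correction factor C = 1 - 6/(12^3 - 12) = 0.996503. Corrected H = 0.065064 / 0.996503 = 0.065292.
Step 5: Under H0, H ~ chi^2(2); p-value = 0.967881.
Step 6: alpha = 0.1. fail to reject H0.

H = 0.0653, df = 2, p = 0.967881, fail to reject H0.


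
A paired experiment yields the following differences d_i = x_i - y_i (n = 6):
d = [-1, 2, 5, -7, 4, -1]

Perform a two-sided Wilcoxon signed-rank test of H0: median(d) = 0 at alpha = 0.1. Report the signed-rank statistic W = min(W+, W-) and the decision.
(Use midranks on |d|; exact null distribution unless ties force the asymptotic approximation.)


Step 1: Drop any zero differences (none here) and take |d_i|.
|d| = [1, 2, 5, 7, 4, 1]
Step 2: Midrank |d_i| (ties get averaged ranks).
ranks: |1|->1.5, |2|->3, |5|->5, |7|->6, |4|->4, |1|->1.5
Step 3: Attach original signs; sum ranks with positive sign and with negative sign.
W+ = 3 + 5 + 4 = 12
W- = 1.5 + 6 + 1.5 = 9
(Check: W+ + W- = 21 should equal n(n+1)/2 = 21.)
Step 4: Test statistic W = min(W+, W-) = 9.
Step 5: Ties in |d|, so use the tie-corrected normal approximation.
        E[W] = n(n+1)/4 = 6*7/4 = 10.5.
        Tie groups: |d|=1 (t=2); sum(t^3 - t) = 6.
        Var[W] = n(n+1)(2n+1)/24 - sum(t^3-t)/48 = 546/24 - 6/48 = 22.625.
        z = (W - E[W]) / sqrt(Var[W]) = (9 - 10.5) / 4.7566 = -0.3154.
        Two-sided p = 2*Phi(z) = 0.752494.
Step 6: alpha = 0.1. fail to reject H0.

W+ = 12, W- = 9, W = min = 9, p = 0.752494, fail to reject H0.


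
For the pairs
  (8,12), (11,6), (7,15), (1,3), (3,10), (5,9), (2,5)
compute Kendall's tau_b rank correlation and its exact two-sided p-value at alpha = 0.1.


Step 1: Enumerate the 21 unordered pairs (i,j) with i<j and classify each by sign(x_j-x_i) * sign(y_j-y_i).
  (1,2):dx=+3,dy=-6->D; (1,3):dx=-1,dy=+3->D; (1,4):dx=-7,dy=-9->C; (1,5):dx=-5,dy=-2->C
  (1,6):dx=-3,dy=-3->C; (1,7):dx=-6,dy=-7->C; (2,3):dx=-4,dy=+9->D; (2,4):dx=-10,dy=-3->C
  (2,5):dx=-8,dy=+4->D; (2,6):dx=-6,dy=+3->D; (2,7):dx=-9,dy=-1->C; (3,4):dx=-6,dy=-12->C
  (3,5):dx=-4,dy=-5->C; (3,6):dx=-2,dy=-6->C; (3,7):dx=-5,dy=-10->C; (4,5):dx=+2,dy=+7->C
  (4,6):dx=+4,dy=+6->C; (4,7):dx=+1,dy=+2->C; (5,6):dx=+2,dy=-1->D; (5,7):dx=-1,dy=-5->C
  (6,7):dx=-3,dy=-4->C
Step 2: C = 15, D = 6, total pairs = 21.
Step 3: tau = (C - D)/(n(n-1)/2) = (15 - 6)/21 = 0.428571.
Step 4: Exact two-sided p-value (enumerate n! = 5040 permutations of y under H0): p = 0.238889.
Step 5: alpha = 0.1. fail to reject H0.

tau_b = 0.4286 (C=15, D=6), p = 0.238889, fail to reject H0.


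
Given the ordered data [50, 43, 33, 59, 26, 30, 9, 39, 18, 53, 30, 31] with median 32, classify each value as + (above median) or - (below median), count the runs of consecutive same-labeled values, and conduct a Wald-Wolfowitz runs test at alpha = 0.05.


Step 1: Compute median = 32; label A = above, B = below.
Labels in order: AAAABBBABABB  (n_A = 6, n_B = 6)
Step 2: Count runs R = 6.
Step 3: Under H0 (random ordering), E[R] = 2*n_A*n_B/(n_A+n_B) + 1 = 2*6*6/12 + 1 = 7.0000.
        Var[R] = 2*n_A*n_B*(2*n_A*n_B - n_A - n_B) / ((n_A+n_B)^2 * (n_A+n_B-1)) = 4320/1584 = 2.7273.
        SD[R] = 1.6514.
Step 4: Continuity-corrected z = (R + 0.5 - E[R]) / SD[R] = (6 + 0.5 - 7.0000) / 1.6514 = -0.3028.
Step 5: Two-sided p-value via normal approximation = 2*(1 - Phi(|z|)) = 0.762069.
Step 6: alpha = 0.05. fail to reject H0.

R = 6, z = -0.3028, p = 0.762069, fail to reject H0.


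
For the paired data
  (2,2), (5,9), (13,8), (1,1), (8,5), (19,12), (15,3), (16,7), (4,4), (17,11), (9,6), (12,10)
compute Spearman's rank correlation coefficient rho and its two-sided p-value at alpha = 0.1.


Step 1: Rank x and y separately (midranks; no ties here).
rank(x): 2->2, 5->4, 13->8, 1->1, 8->5, 19->12, 15->9, 16->10, 4->3, 17->11, 9->6, 12->7
rank(y): 2->2, 9->9, 8->8, 1->1, 5->5, 12->12, 3->3, 7->7, 4->4, 11->11, 6->6, 10->10
Step 2: d_i = R_x(i) - R_y(i); compute d_i^2.
  (2-2)^2=0, (4-9)^2=25, (8-8)^2=0, (1-1)^2=0, (5-5)^2=0, (12-12)^2=0, (9-3)^2=36, (10-7)^2=9, (3-4)^2=1, (11-11)^2=0, (6-6)^2=0, (7-10)^2=9
sum(d^2) = 80.
Step 3: rho = 1 - 6*80 / (12*(12^2 - 1)) = 1 - 480/1716 = 0.720280.
Step 4: Under H0, t = rho * sqrt((n-2)/(1-rho^2)) = 3.2835 ~ t(10).
Step 5: Two-sided p-value from the t-distribution with 10 df = 0.008240.
Step 6: alpha = 0.1. reject H0.

rho = 0.7203, p = 0.008240, reject H0 at alpha = 0.1.


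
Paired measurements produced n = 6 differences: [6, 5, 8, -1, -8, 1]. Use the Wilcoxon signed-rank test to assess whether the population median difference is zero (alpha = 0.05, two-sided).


Step 1: Drop any zero differences (none here) and take |d_i|.
|d| = [6, 5, 8, 1, 8, 1]
Step 2: Midrank |d_i| (ties get averaged ranks).
ranks: |6|->4, |5|->3, |8|->5.5, |1|->1.5, |8|->5.5, |1|->1.5
Step 3: Attach original signs; sum ranks with positive sign and with negative sign.
W+ = 4 + 3 + 5.5 + 1.5 = 14
W- = 1.5 + 5.5 = 7
(Check: W+ + W- = 21 should equal n(n+1)/2 = 21.)
Step 4: Test statistic W = min(W+, W-) = 7.
Step 5: Ties in |d|, so use the tie-corrected normal approximation.
        E[W] = n(n+1)/4 = 6*7/4 = 10.5.
        Tie groups: |d|=1 (t=2), |d|=8 (t=2); sum(t^3 - t) = 12.
        Var[W] = n(n+1)(2n+1)/24 - sum(t^3-t)/48 = 546/24 - 12/48 = 22.5.
        z = (W - E[W]) / sqrt(Var[W]) = (7 - 10.5) / 4.7434 = -0.7379.
        Two-sided p = 2*Phi(z) = 0.460597.
Step 6: alpha = 0.05. fail to reject H0.

W+ = 14, W- = 7, W = min = 7, p = 0.460597, fail to reject H0.


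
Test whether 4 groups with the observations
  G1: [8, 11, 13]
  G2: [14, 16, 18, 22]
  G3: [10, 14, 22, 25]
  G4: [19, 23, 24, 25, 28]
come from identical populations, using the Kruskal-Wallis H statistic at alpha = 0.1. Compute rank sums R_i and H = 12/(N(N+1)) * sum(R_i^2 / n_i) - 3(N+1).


Step 1: Combine all N = 16 observations and assign midranks.
sorted (value, group, rank): (8,G1,1), (10,G3,2), (11,G1,3), (13,G1,4), (14,G2,5.5), (14,G3,5.5), (16,G2,7), (18,G2,8), (19,G4,9), (22,G2,10.5), (22,G3,10.5), (23,G4,12), (24,G4,13), (25,G3,14.5), (25,G4,14.5), (28,G4,16)
Step 2: Sum ranks within each group.
R_1 = 8 (n_1 = 3)
R_2 = 31 (n_2 = 4)
R_3 = 32.5 (n_3 = 4)
R_4 = 64.5 (n_4 = 5)
Step 3: H = 12/(N(N+1)) * sum(R_i^2/n_i) - 3(N+1)
     = 12/(16*17) * (8^2/3 + 31^2/4 + 32.5^2/4 + 64.5^2/5) - 3*17
     = 0.044118 * 1357.7 - 51
     = 8.898346.
Step 4: Ties present; correction factor C = 1 - 18/(16^3 - 16) = 0.995588. Corrected H = 8.898346 / 0.995588 = 8.937777.
Step 5: Under H0, H ~ chi^2(3); p-value = 0.030130.
Step 6: alpha = 0.1. reject H0.

H = 8.9378, df = 3, p = 0.030130, reject H0.


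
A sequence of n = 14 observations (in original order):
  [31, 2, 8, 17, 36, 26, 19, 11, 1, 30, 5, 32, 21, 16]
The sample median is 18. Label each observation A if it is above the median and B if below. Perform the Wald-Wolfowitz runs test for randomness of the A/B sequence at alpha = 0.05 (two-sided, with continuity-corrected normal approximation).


Step 1: Compute median = 18; label A = above, B = below.
Labels in order: ABBBAAABBABAAB  (n_A = 7, n_B = 7)
Step 2: Count runs R = 8.
Step 3: Under H0 (random ordering), E[R] = 2*n_A*n_B/(n_A+n_B) + 1 = 2*7*7/14 + 1 = 8.0000.
        Var[R] = 2*n_A*n_B*(2*n_A*n_B - n_A - n_B) / ((n_A+n_B)^2 * (n_A+n_B-1)) = 8232/2548 = 3.2308.
        SD[R] = 1.7974.
Step 4: R = E[R], so z = 0 with no continuity correction.
Step 5: Two-sided p-value via normal approximation = 2*(1 - Phi(|z|)) = 1.000000.
Step 6: alpha = 0.05. fail to reject H0.

R = 8, z = 0.0000, p = 1.000000, fail to reject H0.


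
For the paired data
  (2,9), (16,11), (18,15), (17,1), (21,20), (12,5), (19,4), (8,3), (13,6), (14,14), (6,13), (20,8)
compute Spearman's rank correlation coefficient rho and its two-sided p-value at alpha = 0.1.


Step 1: Rank x and y separately (midranks; no ties here).
rank(x): 2->1, 16->7, 18->9, 17->8, 21->12, 12->4, 19->10, 8->3, 13->5, 14->6, 6->2, 20->11
rank(y): 9->7, 11->8, 15->11, 1->1, 20->12, 5->4, 4->3, 3->2, 6->5, 14->10, 13->9, 8->6
Step 2: d_i = R_x(i) - R_y(i); compute d_i^2.
  (1-7)^2=36, (7-8)^2=1, (9-11)^2=4, (8-1)^2=49, (12-12)^2=0, (4-4)^2=0, (10-3)^2=49, (3-2)^2=1, (5-5)^2=0, (6-10)^2=16, (2-9)^2=49, (11-6)^2=25
sum(d^2) = 230.
Step 3: rho = 1 - 6*230 / (12*(12^2 - 1)) = 1 - 1380/1716 = 0.195804.
Step 4: Under H0, t = rho * sqrt((n-2)/(1-rho^2)) = 0.6314 ~ t(10).
Step 5: Two-sided p-value from the t-distribution with 10 df = 0.541936.
Step 6: alpha = 0.1. fail to reject H0.

rho = 0.1958, p = 0.541936, fail to reject H0 at alpha = 0.1.


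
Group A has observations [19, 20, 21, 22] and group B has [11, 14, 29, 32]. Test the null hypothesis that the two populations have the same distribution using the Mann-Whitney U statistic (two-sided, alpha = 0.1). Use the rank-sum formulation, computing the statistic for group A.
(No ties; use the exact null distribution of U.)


Step 1: Combine and sort all 8 observations; assign midranks.
sorted (value, group): (11,Y), (14,Y), (19,X), (20,X), (21,X), (22,X), (29,Y), (32,Y)
ranks: 11->1, 14->2, 19->3, 20->4, 21->5, 22->6, 29->7, 32->8
Step 2: Rank sum for X: R1 = 3 + 4 + 5 + 6 = 18.
Step 3: U_X = R1 - n1(n1+1)/2 = 18 - 4*5/2 = 18 - 10 = 8.
       U_Y = n1*n2 - U_X = 16 - 8 = 8.
Step 4: No ties, so the exact null distribution of U (based on enumerating the C(8,4) = 70 equally likely rank assignments) gives the two-sided p-value.
Step 5: p-value = 1.000000; compare to alpha = 0.1. fail to reject H0.

U_X = 8, p = 1.000000, fail to reject H0 at alpha = 0.1.


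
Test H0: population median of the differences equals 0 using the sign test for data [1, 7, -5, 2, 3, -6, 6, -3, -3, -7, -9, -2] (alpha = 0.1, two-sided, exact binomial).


Step 1: Discard zero differences. Original n = 12; n_eff = number of nonzero differences = 12.
Nonzero differences (with sign): +1, +7, -5, +2, +3, -6, +6, -3, -3, -7, -9, -2
Step 2: Count signs: positive = 5, negative = 7.
Step 3: Under H0: P(positive) = 0.5, so the number of positives S ~ Bin(12, 0.5).
Step 4: Two-sided exact p-value = sum of Bin(12,0.5) probabilities at or below the observed probability = 0.774414.
Step 5: alpha = 0.1. fail to reject H0.

n_eff = 12, pos = 5, neg = 7, p = 0.774414, fail to reject H0.


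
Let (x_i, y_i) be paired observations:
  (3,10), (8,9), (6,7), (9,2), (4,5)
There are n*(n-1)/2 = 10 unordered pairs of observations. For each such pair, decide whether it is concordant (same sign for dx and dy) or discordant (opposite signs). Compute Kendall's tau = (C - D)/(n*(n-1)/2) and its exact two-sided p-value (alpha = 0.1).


Step 1: Enumerate the 10 unordered pairs (i,j) with i<j and classify each by sign(x_j-x_i) * sign(y_j-y_i).
  (1,2):dx=+5,dy=-1->D; (1,3):dx=+3,dy=-3->D; (1,4):dx=+6,dy=-8->D; (1,5):dx=+1,dy=-5->D
  (2,3):dx=-2,dy=-2->C; (2,4):dx=+1,dy=-7->D; (2,5):dx=-4,dy=-4->C; (3,4):dx=+3,dy=-5->D
  (3,5):dx=-2,dy=-2->C; (4,5):dx=-5,dy=+3->D
Step 2: C = 3, D = 7, total pairs = 10.
Step 3: tau = (C - D)/(n(n-1)/2) = (3 - 7)/10 = -0.400000.
Step 4: Exact two-sided p-value (enumerate n! = 120 permutations of y under H0): p = 0.483333.
Step 5: alpha = 0.1. fail to reject H0.

tau_b = -0.4000 (C=3, D=7), p = 0.483333, fail to reject H0.


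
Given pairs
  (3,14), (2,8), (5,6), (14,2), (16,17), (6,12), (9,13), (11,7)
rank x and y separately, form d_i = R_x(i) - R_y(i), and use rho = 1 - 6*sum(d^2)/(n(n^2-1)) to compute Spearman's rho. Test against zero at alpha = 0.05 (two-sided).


Step 1: Rank x and y separately (midranks; no ties here).
rank(x): 3->2, 2->1, 5->3, 14->7, 16->8, 6->4, 9->5, 11->6
rank(y): 14->7, 8->4, 6->2, 2->1, 17->8, 12->5, 13->6, 7->3
Step 2: d_i = R_x(i) - R_y(i); compute d_i^2.
  (2-7)^2=25, (1-4)^2=9, (3-2)^2=1, (7-1)^2=36, (8-8)^2=0, (4-5)^2=1, (5-6)^2=1, (6-3)^2=9
sum(d^2) = 82.
Step 3: rho = 1 - 6*82 / (8*(8^2 - 1)) = 1 - 492/504 = 0.023810.
Step 4: Under H0, t = rho * sqrt((n-2)/(1-rho^2)) = 0.0583 ~ t(6).
Step 5: Two-sided p-value from the t-distribution with 6 df = 0.955374.
Step 6: alpha = 0.05. fail to reject H0.

rho = 0.0238, p = 0.955374, fail to reject H0 at alpha = 0.05.


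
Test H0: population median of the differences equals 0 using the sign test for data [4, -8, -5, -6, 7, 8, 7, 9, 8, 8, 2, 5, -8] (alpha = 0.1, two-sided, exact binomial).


Step 1: Discard zero differences. Original n = 13; n_eff = number of nonzero differences = 13.
Nonzero differences (with sign): +4, -8, -5, -6, +7, +8, +7, +9, +8, +8, +2, +5, -8
Step 2: Count signs: positive = 9, negative = 4.
Step 3: Under H0: P(positive) = 0.5, so the number of positives S ~ Bin(13, 0.5).
Step 4: Two-sided exact p-value = sum of Bin(13,0.5) probabilities at or below the observed probability = 0.266846.
Step 5: alpha = 0.1. fail to reject H0.

n_eff = 13, pos = 9, neg = 4, p = 0.266846, fail to reject H0.


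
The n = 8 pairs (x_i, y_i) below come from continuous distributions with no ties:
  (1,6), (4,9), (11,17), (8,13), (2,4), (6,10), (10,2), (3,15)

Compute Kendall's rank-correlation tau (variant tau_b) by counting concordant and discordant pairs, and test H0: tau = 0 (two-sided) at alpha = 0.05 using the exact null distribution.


Step 1: Enumerate the 28 unordered pairs (i,j) with i<j and classify each by sign(x_j-x_i) * sign(y_j-y_i).
  (1,2):dx=+3,dy=+3->C; (1,3):dx=+10,dy=+11->C; (1,4):dx=+7,dy=+7->C; (1,5):dx=+1,dy=-2->D
  (1,6):dx=+5,dy=+4->C; (1,7):dx=+9,dy=-4->D; (1,8):dx=+2,dy=+9->C; (2,3):dx=+7,dy=+8->C
  (2,4):dx=+4,dy=+4->C; (2,5):dx=-2,dy=-5->C; (2,6):dx=+2,dy=+1->C; (2,7):dx=+6,dy=-7->D
  (2,8):dx=-1,dy=+6->D; (3,4):dx=-3,dy=-4->C; (3,5):dx=-9,dy=-13->C; (3,6):dx=-5,dy=-7->C
  (3,7):dx=-1,dy=-15->C; (3,8):dx=-8,dy=-2->C; (4,5):dx=-6,dy=-9->C; (4,6):dx=-2,dy=-3->C
  (4,7):dx=+2,dy=-11->D; (4,8):dx=-5,dy=+2->D; (5,6):dx=+4,dy=+6->C; (5,7):dx=+8,dy=-2->D
  (5,8):dx=+1,dy=+11->C; (6,7):dx=+4,dy=-8->D; (6,8):dx=-3,dy=+5->D; (7,8):dx=-7,dy=+13->D
Step 2: C = 18, D = 10, total pairs = 28.
Step 3: tau = (C - D)/(n(n-1)/2) = (18 - 10)/28 = 0.285714.
Step 4: Exact two-sided p-value (enumerate n! = 40320 permutations of y under H0): p = 0.398760.
Step 5: alpha = 0.05. fail to reject H0.

tau_b = 0.2857 (C=18, D=10), p = 0.398760, fail to reject H0.


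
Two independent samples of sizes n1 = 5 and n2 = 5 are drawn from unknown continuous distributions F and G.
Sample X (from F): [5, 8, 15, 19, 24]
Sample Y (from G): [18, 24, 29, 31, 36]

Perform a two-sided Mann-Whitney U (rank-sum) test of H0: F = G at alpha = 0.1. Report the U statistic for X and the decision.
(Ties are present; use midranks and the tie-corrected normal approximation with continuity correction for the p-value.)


Step 1: Combine and sort all 10 observations; assign midranks.
sorted (value, group): (5,X), (8,X), (15,X), (18,Y), (19,X), (24,X), (24,Y), (29,Y), (31,Y), (36,Y)
ranks: 5->1, 8->2, 15->3, 18->4, 19->5, 24->6.5, 24->6.5, 29->8, 31->9, 36->10
Step 2: Rank sum for X: R1 = 1 + 2 + 3 + 5 + 6.5 = 17.5.
Step 3: U_X = R1 - n1(n1+1)/2 = 17.5 - 5*6/2 = 17.5 - 15 = 2.5.
       U_Y = n1*n2 - U_X = 25 - 2.5 = 22.5.
Step 4: Ties are present, so use the tie-corrected normal approximation (with continuity correction) for the p-value.
Step 5: p-value = 0.046533; compare to alpha = 0.1. reject H0.

U_X = 2.5, p = 0.046533, reject H0 at alpha = 0.1.


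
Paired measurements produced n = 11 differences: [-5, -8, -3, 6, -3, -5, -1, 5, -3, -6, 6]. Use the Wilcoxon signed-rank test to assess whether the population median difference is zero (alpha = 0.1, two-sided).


Step 1: Drop any zero differences (none here) and take |d_i|.
|d| = [5, 8, 3, 6, 3, 5, 1, 5, 3, 6, 6]
Step 2: Midrank |d_i| (ties get averaged ranks).
ranks: |5|->6, |8|->11, |3|->3, |6|->9, |3|->3, |5|->6, |1|->1, |5|->6, |3|->3, |6|->9, |6|->9
Step 3: Attach original signs; sum ranks with positive sign and with negative sign.
W+ = 9 + 6 + 9 = 24
W- = 6 + 11 + 3 + 3 + 6 + 1 + 3 + 9 = 42
(Check: W+ + W- = 66 should equal n(n+1)/2 = 66.)
Step 4: Test statistic W = min(W+, W-) = 24.
Step 5: Ties in |d|, so use the tie-corrected normal approximation.
        E[W] = n(n+1)/4 = 11*12/4 = 33.
        Tie groups: |d|=3 (t=3), |d|=5 (t=3), |d|=6 (t=3); sum(t^3 - t) = 72.
        Var[W] = n(n+1)(2n+1)/24 - sum(t^3-t)/48 = 3036/24 - 72/48 = 125.
        z = (W - E[W]) / sqrt(Var[W]) = (24 - 33) / 11.1803 = -0.8050.
        Two-sided p = 2*Phi(z) = 0.420829.
Step 6: alpha = 0.1. fail to reject H0.

W+ = 24, W- = 42, W = min = 24, p = 0.420829, fail to reject H0.


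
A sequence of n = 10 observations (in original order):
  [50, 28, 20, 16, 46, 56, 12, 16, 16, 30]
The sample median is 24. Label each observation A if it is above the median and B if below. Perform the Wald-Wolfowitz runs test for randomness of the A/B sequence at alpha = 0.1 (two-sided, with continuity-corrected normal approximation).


Step 1: Compute median = 24; label A = above, B = below.
Labels in order: AABBAABBBA  (n_A = 5, n_B = 5)
Step 2: Count runs R = 5.
Step 3: Under H0 (random ordering), E[R] = 2*n_A*n_B/(n_A+n_B) + 1 = 2*5*5/10 + 1 = 6.0000.
        Var[R] = 2*n_A*n_B*(2*n_A*n_B - n_A - n_B) / ((n_A+n_B)^2 * (n_A+n_B-1)) = 2000/900 = 2.2222.
        SD[R] = 1.4907.
Step 4: Continuity-corrected z = (R + 0.5 - E[R]) / SD[R] = (5 + 0.5 - 6.0000) / 1.4907 = -0.3354.
Step 5: Two-sided p-value via normal approximation = 2*(1 - Phi(|z|)) = 0.737316.
Step 6: alpha = 0.1. fail to reject H0.

R = 5, z = -0.3354, p = 0.737316, fail to reject H0.


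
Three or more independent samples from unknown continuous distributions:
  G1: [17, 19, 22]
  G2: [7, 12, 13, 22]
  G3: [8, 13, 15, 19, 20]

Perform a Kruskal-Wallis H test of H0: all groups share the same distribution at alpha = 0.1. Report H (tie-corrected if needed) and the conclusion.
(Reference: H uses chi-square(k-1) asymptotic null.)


Step 1: Combine all N = 12 observations and assign midranks.
sorted (value, group, rank): (7,G2,1), (8,G3,2), (12,G2,3), (13,G2,4.5), (13,G3,4.5), (15,G3,6), (17,G1,7), (19,G1,8.5), (19,G3,8.5), (20,G3,10), (22,G1,11.5), (22,G2,11.5)
Step 2: Sum ranks within each group.
R_1 = 27 (n_1 = 3)
R_2 = 20 (n_2 = 4)
R_3 = 31 (n_3 = 5)
Step 3: H = 12/(N(N+1)) * sum(R_i^2/n_i) - 3(N+1)
     = 12/(12*13) * (27^2/3 + 20^2/4 + 31^2/5) - 3*13
     = 0.076923 * 535.2 - 39
     = 2.169231.
Step 4: Ties present; correction factor C = 1 - 18/(12^3 - 12) = 0.989510. Corrected H = 2.169231 / 0.989510 = 2.192226.
Step 5: Under H0, H ~ chi^2(2); p-value = 0.334167.
Step 6: alpha = 0.1. fail to reject H0.

H = 2.1922, df = 2, p = 0.334167, fail to reject H0.


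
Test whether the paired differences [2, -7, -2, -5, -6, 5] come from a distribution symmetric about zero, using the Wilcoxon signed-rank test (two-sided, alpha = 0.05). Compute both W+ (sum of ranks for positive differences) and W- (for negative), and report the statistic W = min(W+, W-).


Step 1: Drop any zero differences (none here) and take |d_i|.
|d| = [2, 7, 2, 5, 6, 5]
Step 2: Midrank |d_i| (ties get averaged ranks).
ranks: |2|->1.5, |7|->6, |2|->1.5, |5|->3.5, |6|->5, |5|->3.5
Step 3: Attach original signs; sum ranks with positive sign and with negative sign.
W+ = 1.5 + 3.5 = 5
W- = 6 + 1.5 + 3.5 + 5 = 16
(Check: W+ + W- = 21 should equal n(n+1)/2 = 21.)
Step 4: Test statistic W = min(W+, W-) = 5.
Step 5: Ties in |d|, so use the tie-corrected normal approximation.
        E[W] = n(n+1)/4 = 6*7/4 = 10.5.
        Tie groups: |d|=2 (t=2), |d|=5 (t=2); sum(t^3 - t) = 12.
        Var[W] = n(n+1)(2n+1)/24 - sum(t^3-t)/48 = 546/24 - 12/48 = 22.5.
        z = (W - E[W]) / sqrt(Var[W]) = (5 - 10.5) / 4.7434 = -1.1595.
        Two-sided p = 2*Phi(z) = 0.246252.
Step 6: alpha = 0.05. fail to reject H0.

W+ = 5, W- = 16, W = min = 5, p = 0.246252, fail to reject H0.


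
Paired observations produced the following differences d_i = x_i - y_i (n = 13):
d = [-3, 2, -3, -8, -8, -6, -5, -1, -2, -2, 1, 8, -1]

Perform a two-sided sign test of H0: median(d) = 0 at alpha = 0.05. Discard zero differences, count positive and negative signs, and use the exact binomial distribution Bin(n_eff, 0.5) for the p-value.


Step 1: Discard zero differences. Original n = 13; n_eff = number of nonzero differences = 13.
Nonzero differences (with sign): -3, +2, -3, -8, -8, -6, -5, -1, -2, -2, +1, +8, -1
Step 2: Count signs: positive = 3, negative = 10.
Step 3: Under H0: P(positive) = 0.5, so the number of positives S ~ Bin(13, 0.5).
Step 4: Two-sided exact p-value = sum of Bin(13,0.5) probabilities at or below the observed probability = 0.092285.
Step 5: alpha = 0.05. fail to reject H0.

n_eff = 13, pos = 3, neg = 10, p = 0.092285, fail to reject H0.


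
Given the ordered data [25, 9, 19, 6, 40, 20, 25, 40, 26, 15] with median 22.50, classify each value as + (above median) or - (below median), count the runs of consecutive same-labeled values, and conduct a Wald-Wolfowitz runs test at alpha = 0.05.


Step 1: Compute median = 22.50; label A = above, B = below.
Labels in order: ABBBABAAAB  (n_A = 5, n_B = 5)
Step 2: Count runs R = 6.
Step 3: Under H0 (random ordering), E[R] = 2*n_A*n_B/(n_A+n_B) + 1 = 2*5*5/10 + 1 = 6.0000.
        Var[R] = 2*n_A*n_B*(2*n_A*n_B - n_A - n_B) / ((n_A+n_B)^2 * (n_A+n_B-1)) = 2000/900 = 2.2222.
        SD[R] = 1.4907.
Step 4: R = E[R], so z = 0 with no continuity correction.
Step 5: Two-sided p-value via normal approximation = 2*(1 - Phi(|z|)) = 1.000000.
Step 6: alpha = 0.05. fail to reject H0.

R = 6, z = 0.0000, p = 1.000000, fail to reject H0.


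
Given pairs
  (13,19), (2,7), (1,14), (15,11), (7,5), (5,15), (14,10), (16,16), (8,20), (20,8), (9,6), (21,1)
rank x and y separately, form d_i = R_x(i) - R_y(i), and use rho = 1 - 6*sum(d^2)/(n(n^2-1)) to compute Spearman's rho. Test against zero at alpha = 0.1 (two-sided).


Step 1: Rank x and y separately (midranks; no ties here).
rank(x): 13->7, 2->2, 1->1, 15->9, 7->4, 5->3, 14->8, 16->10, 8->5, 20->11, 9->6, 21->12
rank(y): 19->11, 7->4, 14->8, 11->7, 5->2, 15->9, 10->6, 16->10, 20->12, 8->5, 6->3, 1->1
Step 2: d_i = R_x(i) - R_y(i); compute d_i^2.
  (7-11)^2=16, (2-4)^2=4, (1-8)^2=49, (9-7)^2=4, (4-2)^2=4, (3-9)^2=36, (8-6)^2=4, (10-10)^2=0, (5-12)^2=49, (11-5)^2=36, (6-3)^2=9, (12-1)^2=121
sum(d^2) = 332.
Step 3: rho = 1 - 6*332 / (12*(12^2 - 1)) = 1 - 1992/1716 = -0.160839.
Step 4: Under H0, t = rho * sqrt((n-2)/(1-rho^2)) = -0.5153 ~ t(10).
Step 5: Two-sided p-value from the t-distribution with 10 df = 0.617523.
Step 6: alpha = 0.1. fail to reject H0.

rho = -0.1608, p = 0.617523, fail to reject H0 at alpha = 0.1.


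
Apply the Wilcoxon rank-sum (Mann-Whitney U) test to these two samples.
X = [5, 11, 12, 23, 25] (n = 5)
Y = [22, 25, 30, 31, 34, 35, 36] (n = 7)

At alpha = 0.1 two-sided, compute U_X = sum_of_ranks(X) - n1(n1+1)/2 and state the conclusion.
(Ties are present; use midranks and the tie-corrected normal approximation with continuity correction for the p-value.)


Step 1: Combine and sort all 12 observations; assign midranks.
sorted (value, group): (5,X), (11,X), (12,X), (22,Y), (23,X), (25,X), (25,Y), (30,Y), (31,Y), (34,Y), (35,Y), (36,Y)
ranks: 5->1, 11->2, 12->3, 22->4, 23->5, 25->6.5, 25->6.5, 30->8, 31->9, 34->10, 35->11, 36->12
Step 2: Rank sum for X: R1 = 1 + 2 + 3 + 5 + 6.5 = 17.5.
Step 3: U_X = R1 - n1(n1+1)/2 = 17.5 - 5*6/2 = 17.5 - 15 = 2.5.
       U_Y = n1*n2 - U_X = 35 - 2.5 = 32.5.
Step 4: Ties are present, so use the tie-corrected normal approximation (with continuity correction) for the p-value.
Step 5: p-value = 0.018328; compare to alpha = 0.1. reject H0.

U_X = 2.5, p = 0.018328, reject H0 at alpha = 0.1.


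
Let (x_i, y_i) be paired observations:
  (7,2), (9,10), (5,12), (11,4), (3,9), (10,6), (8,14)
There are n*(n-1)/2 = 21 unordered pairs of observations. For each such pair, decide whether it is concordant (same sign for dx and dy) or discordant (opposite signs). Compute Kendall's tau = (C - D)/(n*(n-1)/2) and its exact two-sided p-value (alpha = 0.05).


Step 1: Enumerate the 21 unordered pairs (i,j) with i<j and classify each by sign(x_j-x_i) * sign(y_j-y_i).
  (1,2):dx=+2,dy=+8->C; (1,3):dx=-2,dy=+10->D; (1,4):dx=+4,dy=+2->C; (1,5):dx=-4,dy=+7->D
  (1,6):dx=+3,dy=+4->C; (1,7):dx=+1,dy=+12->C; (2,3):dx=-4,dy=+2->D; (2,4):dx=+2,dy=-6->D
  (2,5):dx=-6,dy=-1->C; (2,6):dx=+1,dy=-4->D; (2,7):dx=-1,dy=+4->D; (3,4):dx=+6,dy=-8->D
  (3,5):dx=-2,dy=-3->C; (3,6):dx=+5,dy=-6->D; (3,7):dx=+3,dy=+2->C; (4,5):dx=-8,dy=+5->D
  (4,6):dx=-1,dy=+2->D; (4,7):dx=-3,dy=+10->D; (5,6):dx=+7,dy=-3->D; (5,7):dx=+5,dy=+5->C
  (6,7):dx=-2,dy=+8->D
Step 2: C = 8, D = 13, total pairs = 21.
Step 3: tau = (C - D)/(n(n-1)/2) = (8 - 13)/21 = -0.238095.
Step 4: Exact two-sided p-value (enumerate n! = 5040 permutations of y under H0): p = 0.561905.
Step 5: alpha = 0.05. fail to reject H0.

tau_b = -0.2381 (C=8, D=13), p = 0.561905, fail to reject H0.


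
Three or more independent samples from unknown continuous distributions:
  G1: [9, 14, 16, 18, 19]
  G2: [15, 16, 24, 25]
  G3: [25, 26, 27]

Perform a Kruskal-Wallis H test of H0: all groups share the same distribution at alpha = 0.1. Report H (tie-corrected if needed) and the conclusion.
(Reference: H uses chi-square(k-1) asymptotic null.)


Step 1: Combine all N = 12 observations and assign midranks.
sorted (value, group, rank): (9,G1,1), (14,G1,2), (15,G2,3), (16,G1,4.5), (16,G2,4.5), (18,G1,6), (19,G1,7), (24,G2,8), (25,G2,9.5), (25,G3,9.5), (26,G3,11), (27,G3,12)
Step 2: Sum ranks within each group.
R_1 = 20.5 (n_1 = 5)
R_2 = 25 (n_2 = 4)
R_3 = 32.5 (n_3 = 3)
Step 3: H = 12/(N(N+1)) * sum(R_i^2/n_i) - 3(N+1)
     = 12/(12*13) * (20.5^2/5 + 25^2/4 + 32.5^2/3) - 3*13
     = 0.076923 * 592.383 - 39
     = 6.567949.
Step 4: Ties present; correction factor C = 1 - 12/(12^3 - 12) = 0.993007. Corrected H = 6.567949 / 0.993007 = 6.614202.
Step 5: Under H0, H ~ chi^2(2); p-value = 0.036622.
Step 6: alpha = 0.1. reject H0.

H = 6.6142, df = 2, p = 0.036622, reject H0.


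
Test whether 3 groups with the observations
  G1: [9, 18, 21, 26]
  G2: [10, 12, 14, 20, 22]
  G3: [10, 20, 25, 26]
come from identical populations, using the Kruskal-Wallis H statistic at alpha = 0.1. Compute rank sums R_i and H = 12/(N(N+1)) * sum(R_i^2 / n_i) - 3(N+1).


Step 1: Combine all N = 13 observations and assign midranks.
sorted (value, group, rank): (9,G1,1), (10,G2,2.5), (10,G3,2.5), (12,G2,4), (14,G2,5), (18,G1,6), (20,G2,7.5), (20,G3,7.5), (21,G1,9), (22,G2,10), (25,G3,11), (26,G1,12.5), (26,G3,12.5)
Step 2: Sum ranks within each group.
R_1 = 28.5 (n_1 = 4)
R_2 = 29 (n_2 = 5)
R_3 = 33.5 (n_3 = 4)
Step 3: H = 12/(N(N+1)) * sum(R_i^2/n_i) - 3(N+1)
     = 12/(13*14) * (28.5^2/4 + 29^2/5 + 33.5^2/4) - 3*14
     = 0.065934 * 651.825 - 42
     = 0.977473.
Step 4: Ties present; correction factor C = 1 - 18/(13^3 - 13) = 0.991758. Corrected H = 0.977473 / 0.991758 = 0.985596.
Step 5: Under H0, H ~ chi^2(2); p-value = 0.610915.
Step 6: alpha = 0.1. fail to reject H0.

H = 0.9856, df = 2, p = 0.610915, fail to reject H0.


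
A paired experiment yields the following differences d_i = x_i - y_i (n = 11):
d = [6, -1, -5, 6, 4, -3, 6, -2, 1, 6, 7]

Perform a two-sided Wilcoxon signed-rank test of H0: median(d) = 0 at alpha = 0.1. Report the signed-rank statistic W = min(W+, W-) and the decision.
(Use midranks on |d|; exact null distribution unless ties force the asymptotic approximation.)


Step 1: Drop any zero differences (none here) and take |d_i|.
|d| = [6, 1, 5, 6, 4, 3, 6, 2, 1, 6, 7]
Step 2: Midrank |d_i| (ties get averaged ranks).
ranks: |6|->8.5, |1|->1.5, |5|->6, |6|->8.5, |4|->5, |3|->4, |6|->8.5, |2|->3, |1|->1.5, |6|->8.5, |7|->11
Step 3: Attach original signs; sum ranks with positive sign and with negative sign.
W+ = 8.5 + 8.5 + 5 + 8.5 + 1.5 + 8.5 + 11 = 51.5
W- = 1.5 + 6 + 4 + 3 = 14.5
(Check: W+ + W- = 66 should equal n(n+1)/2 = 66.)
Step 4: Test statistic W = min(W+, W-) = 14.5.
Step 5: Ties in |d|, so use the tie-corrected normal approximation.
        E[W] = n(n+1)/4 = 11*12/4 = 33.
        Tie groups: |d|=1 (t=2), |d|=6 (t=4); sum(t^3 - t) = 66.
        Var[W] = n(n+1)(2n+1)/24 - sum(t^3-t)/48 = 3036/24 - 66/48 = 125.125.
        z = (W - E[W]) / sqrt(Var[W]) = (14.5 - 33) / 11.1859 = -1.6539.
        Two-sided p = 2*Phi(z) = 0.098155.
Step 6: alpha = 0.1. reject H0.

W+ = 51.5, W- = 14.5, W = min = 14.5, p = 0.098155, reject H0.


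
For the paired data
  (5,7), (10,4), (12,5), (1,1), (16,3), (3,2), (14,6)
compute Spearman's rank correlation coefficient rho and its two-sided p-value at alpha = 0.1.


Step 1: Rank x and y separately (midranks; no ties here).
rank(x): 5->3, 10->4, 12->5, 1->1, 16->7, 3->2, 14->6
rank(y): 7->7, 4->4, 5->5, 1->1, 3->3, 2->2, 6->6
Step 2: d_i = R_x(i) - R_y(i); compute d_i^2.
  (3-7)^2=16, (4-4)^2=0, (5-5)^2=0, (1-1)^2=0, (7-3)^2=16, (2-2)^2=0, (6-6)^2=0
sum(d^2) = 32.
Step 3: rho = 1 - 6*32 / (7*(7^2 - 1)) = 1 - 192/336 = 0.428571.
Step 4: Under H0, t = rho * sqrt((n-2)/(1-rho^2)) = 1.0607 ~ t(5).
Step 5: Two-sided p-value from the t-distribution with 5 df = 0.337368.
Step 6: alpha = 0.1. fail to reject H0.

rho = 0.4286, p = 0.337368, fail to reject H0 at alpha = 0.1.
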